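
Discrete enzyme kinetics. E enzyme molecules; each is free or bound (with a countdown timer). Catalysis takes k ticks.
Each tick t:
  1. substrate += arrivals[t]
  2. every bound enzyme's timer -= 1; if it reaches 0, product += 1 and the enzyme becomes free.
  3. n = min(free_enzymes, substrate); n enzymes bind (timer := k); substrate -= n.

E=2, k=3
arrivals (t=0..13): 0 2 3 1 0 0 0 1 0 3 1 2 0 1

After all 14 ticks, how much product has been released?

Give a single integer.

t=0: arr=0 -> substrate=0 bound=0 product=0
t=1: arr=2 -> substrate=0 bound=2 product=0
t=2: arr=3 -> substrate=3 bound=2 product=0
t=3: arr=1 -> substrate=4 bound=2 product=0
t=4: arr=0 -> substrate=2 bound=2 product=2
t=5: arr=0 -> substrate=2 bound=2 product=2
t=6: arr=0 -> substrate=2 bound=2 product=2
t=7: arr=1 -> substrate=1 bound=2 product=4
t=8: arr=0 -> substrate=1 bound=2 product=4
t=9: arr=3 -> substrate=4 bound=2 product=4
t=10: arr=1 -> substrate=3 bound=2 product=6
t=11: arr=2 -> substrate=5 bound=2 product=6
t=12: arr=0 -> substrate=5 bound=2 product=6
t=13: arr=1 -> substrate=4 bound=2 product=8

Answer: 8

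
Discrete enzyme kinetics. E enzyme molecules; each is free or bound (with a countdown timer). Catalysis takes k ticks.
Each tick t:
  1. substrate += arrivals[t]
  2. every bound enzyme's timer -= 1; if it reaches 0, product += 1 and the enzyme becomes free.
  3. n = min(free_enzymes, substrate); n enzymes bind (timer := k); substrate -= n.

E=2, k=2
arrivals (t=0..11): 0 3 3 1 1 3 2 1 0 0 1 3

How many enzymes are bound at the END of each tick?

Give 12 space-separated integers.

Answer: 0 2 2 2 2 2 2 2 2 2 2 2

Derivation:
t=0: arr=0 -> substrate=0 bound=0 product=0
t=1: arr=3 -> substrate=1 bound=2 product=0
t=2: arr=3 -> substrate=4 bound=2 product=0
t=3: arr=1 -> substrate=3 bound=2 product=2
t=4: arr=1 -> substrate=4 bound=2 product=2
t=5: arr=3 -> substrate=5 bound=2 product=4
t=6: arr=2 -> substrate=7 bound=2 product=4
t=7: arr=1 -> substrate=6 bound=2 product=6
t=8: arr=0 -> substrate=6 bound=2 product=6
t=9: arr=0 -> substrate=4 bound=2 product=8
t=10: arr=1 -> substrate=5 bound=2 product=8
t=11: arr=3 -> substrate=6 bound=2 product=10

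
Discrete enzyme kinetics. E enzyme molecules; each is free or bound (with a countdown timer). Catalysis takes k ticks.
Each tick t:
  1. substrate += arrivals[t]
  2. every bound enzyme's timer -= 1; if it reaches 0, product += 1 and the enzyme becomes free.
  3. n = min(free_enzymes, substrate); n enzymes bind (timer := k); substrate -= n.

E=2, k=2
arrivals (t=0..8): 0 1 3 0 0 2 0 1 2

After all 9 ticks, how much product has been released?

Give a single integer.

t=0: arr=0 -> substrate=0 bound=0 product=0
t=1: arr=1 -> substrate=0 bound=1 product=0
t=2: arr=3 -> substrate=2 bound=2 product=0
t=3: arr=0 -> substrate=1 bound=2 product=1
t=4: arr=0 -> substrate=0 bound=2 product=2
t=5: arr=2 -> substrate=1 bound=2 product=3
t=6: arr=0 -> substrate=0 bound=2 product=4
t=7: arr=1 -> substrate=0 bound=2 product=5
t=8: arr=2 -> substrate=1 bound=2 product=6

Answer: 6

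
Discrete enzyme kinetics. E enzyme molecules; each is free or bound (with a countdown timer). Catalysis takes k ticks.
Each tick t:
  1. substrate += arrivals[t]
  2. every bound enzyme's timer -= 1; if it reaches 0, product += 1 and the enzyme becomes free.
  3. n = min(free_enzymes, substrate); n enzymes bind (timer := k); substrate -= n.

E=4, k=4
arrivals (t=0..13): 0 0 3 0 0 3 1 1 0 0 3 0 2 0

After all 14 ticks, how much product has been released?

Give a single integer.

Answer: 8

Derivation:
t=0: arr=0 -> substrate=0 bound=0 product=0
t=1: arr=0 -> substrate=0 bound=0 product=0
t=2: arr=3 -> substrate=0 bound=3 product=0
t=3: arr=0 -> substrate=0 bound=3 product=0
t=4: arr=0 -> substrate=0 bound=3 product=0
t=5: arr=3 -> substrate=2 bound=4 product=0
t=6: arr=1 -> substrate=0 bound=4 product=3
t=7: arr=1 -> substrate=1 bound=4 product=3
t=8: arr=0 -> substrate=1 bound=4 product=3
t=9: arr=0 -> substrate=0 bound=4 product=4
t=10: arr=3 -> substrate=0 bound=4 product=7
t=11: arr=0 -> substrate=0 bound=4 product=7
t=12: arr=2 -> substrate=2 bound=4 product=7
t=13: arr=0 -> substrate=1 bound=4 product=8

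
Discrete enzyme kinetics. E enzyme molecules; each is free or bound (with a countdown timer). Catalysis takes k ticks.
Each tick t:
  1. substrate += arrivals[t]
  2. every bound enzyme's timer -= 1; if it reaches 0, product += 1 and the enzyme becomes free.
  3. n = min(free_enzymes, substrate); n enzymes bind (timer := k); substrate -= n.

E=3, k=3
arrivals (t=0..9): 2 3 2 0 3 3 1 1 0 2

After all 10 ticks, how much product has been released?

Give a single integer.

t=0: arr=2 -> substrate=0 bound=2 product=0
t=1: arr=3 -> substrate=2 bound=3 product=0
t=2: arr=2 -> substrate=4 bound=3 product=0
t=3: arr=0 -> substrate=2 bound=3 product=2
t=4: arr=3 -> substrate=4 bound=3 product=3
t=5: arr=3 -> substrate=7 bound=3 product=3
t=6: arr=1 -> substrate=6 bound=3 product=5
t=7: arr=1 -> substrate=6 bound=3 product=6
t=8: arr=0 -> substrate=6 bound=3 product=6
t=9: arr=2 -> substrate=6 bound=3 product=8

Answer: 8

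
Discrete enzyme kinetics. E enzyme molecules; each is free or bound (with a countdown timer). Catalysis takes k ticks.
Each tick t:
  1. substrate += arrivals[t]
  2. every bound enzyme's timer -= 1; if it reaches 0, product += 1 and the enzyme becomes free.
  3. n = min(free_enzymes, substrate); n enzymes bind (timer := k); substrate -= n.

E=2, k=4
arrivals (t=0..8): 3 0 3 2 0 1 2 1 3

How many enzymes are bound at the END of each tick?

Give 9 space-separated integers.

t=0: arr=3 -> substrate=1 bound=2 product=0
t=1: arr=0 -> substrate=1 bound=2 product=0
t=2: arr=3 -> substrate=4 bound=2 product=0
t=3: arr=2 -> substrate=6 bound=2 product=0
t=4: arr=0 -> substrate=4 bound=2 product=2
t=5: arr=1 -> substrate=5 bound=2 product=2
t=6: arr=2 -> substrate=7 bound=2 product=2
t=7: arr=1 -> substrate=8 bound=2 product=2
t=8: arr=3 -> substrate=9 bound=2 product=4

Answer: 2 2 2 2 2 2 2 2 2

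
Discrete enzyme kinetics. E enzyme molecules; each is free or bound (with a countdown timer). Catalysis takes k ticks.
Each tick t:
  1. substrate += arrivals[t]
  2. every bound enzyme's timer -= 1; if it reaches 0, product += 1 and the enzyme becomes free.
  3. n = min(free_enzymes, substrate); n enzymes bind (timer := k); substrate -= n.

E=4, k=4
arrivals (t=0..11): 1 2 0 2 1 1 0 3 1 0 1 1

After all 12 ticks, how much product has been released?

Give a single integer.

Answer: 8

Derivation:
t=0: arr=1 -> substrate=0 bound=1 product=0
t=1: arr=2 -> substrate=0 bound=3 product=0
t=2: arr=0 -> substrate=0 bound=3 product=0
t=3: arr=2 -> substrate=1 bound=4 product=0
t=4: arr=1 -> substrate=1 bound=4 product=1
t=5: arr=1 -> substrate=0 bound=4 product=3
t=6: arr=0 -> substrate=0 bound=4 product=3
t=7: arr=3 -> substrate=2 bound=4 product=4
t=8: arr=1 -> substrate=2 bound=4 product=5
t=9: arr=0 -> substrate=0 bound=4 product=7
t=10: arr=1 -> substrate=1 bound=4 product=7
t=11: arr=1 -> substrate=1 bound=4 product=8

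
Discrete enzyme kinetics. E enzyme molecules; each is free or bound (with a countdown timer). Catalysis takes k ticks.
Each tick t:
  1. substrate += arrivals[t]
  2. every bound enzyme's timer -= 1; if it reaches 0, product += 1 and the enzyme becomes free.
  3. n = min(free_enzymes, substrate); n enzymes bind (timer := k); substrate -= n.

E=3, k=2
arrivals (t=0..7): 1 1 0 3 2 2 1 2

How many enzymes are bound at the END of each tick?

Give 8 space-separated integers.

Answer: 1 2 1 3 3 3 3 3

Derivation:
t=0: arr=1 -> substrate=0 bound=1 product=0
t=1: arr=1 -> substrate=0 bound=2 product=0
t=2: arr=0 -> substrate=0 bound=1 product=1
t=3: arr=3 -> substrate=0 bound=3 product=2
t=4: arr=2 -> substrate=2 bound=3 product=2
t=5: arr=2 -> substrate=1 bound=3 product=5
t=6: arr=1 -> substrate=2 bound=3 product=5
t=7: arr=2 -> substrate=1 bound=3 product=8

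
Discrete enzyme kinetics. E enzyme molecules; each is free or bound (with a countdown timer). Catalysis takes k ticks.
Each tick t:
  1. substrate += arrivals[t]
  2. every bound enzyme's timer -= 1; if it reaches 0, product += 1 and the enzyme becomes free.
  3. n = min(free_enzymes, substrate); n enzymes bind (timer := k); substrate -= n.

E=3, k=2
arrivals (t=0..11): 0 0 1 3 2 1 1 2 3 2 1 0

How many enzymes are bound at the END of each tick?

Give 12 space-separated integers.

Answer: 0 0 1 3 3 3 3 3 3 3 3 3

Derivation:
t=0: arr=0 -> substrate=0 bound=0 product=0
t=1: arr=0 -> substrate=0 bound=0 product=0
t=2: arr=1 -> substrate=0 bound=1 product=0
t=3: arr=3 -> substrate=1 bound=3 product=0
t=4: arr=2 -> substrate=2 bound=3 product=1
t=5: arr=1 -> substrate=1 bound=3 product=3
t=6: arr=1 -> substrate=1 bound=3 product=4
t=7: arr=2 -> substrate=1 bound=3 product=6
t=8: arr=3 -> substrate=3 bound=3 product=7
t=9: arr=2 -> substrate=3 bound=3 product=9
t=10: arr=1 -> substrate=3 bound=3 product=10
t=11: arr=0 -> substrate=1 bound=3 product=12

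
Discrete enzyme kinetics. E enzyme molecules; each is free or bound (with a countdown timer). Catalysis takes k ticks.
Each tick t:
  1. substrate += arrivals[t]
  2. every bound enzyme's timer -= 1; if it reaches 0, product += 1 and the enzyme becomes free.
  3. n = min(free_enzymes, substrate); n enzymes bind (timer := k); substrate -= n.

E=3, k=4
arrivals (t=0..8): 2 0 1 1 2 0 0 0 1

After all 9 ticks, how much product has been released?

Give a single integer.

Answer: 5

Derivation:
t=0: arr=2 -> substrate=0 bound=2 product=0
t=1: arr=0 -> substrate=0 bound=2 product=0
t=2: arr=1 -> substrate=0 bound=3 product=0
t=3: arr=1 -> substrate=1 bound=3 product=0
t=4: arr=2 -> substrate=1 bound=3 product=2
t=5: arr=0 -> substrate=1 bound=3 product=2
t=6: arr=0 -> substrate=0 bound=3 product=3
t=7: arr=0 -> substrate=0 bound=3 product=3
t=8: arr=1 -> substrate=0 bound=2 product=5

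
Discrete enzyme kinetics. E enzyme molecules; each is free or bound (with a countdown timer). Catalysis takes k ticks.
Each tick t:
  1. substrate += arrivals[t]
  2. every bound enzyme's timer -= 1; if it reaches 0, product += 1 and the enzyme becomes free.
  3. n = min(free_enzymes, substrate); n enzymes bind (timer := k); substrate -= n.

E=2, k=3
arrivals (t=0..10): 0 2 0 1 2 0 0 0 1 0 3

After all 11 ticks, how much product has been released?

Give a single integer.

t=0: arr=0 -> substrate=0 bound=0 product=0
t=1: arr=2 -> substrate=0 bound=2 product=0
t=2: arr=0 -> substrate=0 bound=2 product=0
t=3: arr=1 -> substrate=1 bound=2 product=0
t=4: arr=2 -> substrate=1 bound=2 product=2
t=5: arr=0 -> substrate=1 bound=2 product=2
t=6: arr=0 -> substrate=1 bound=2 product=2
t=7: arr=0 -> substrate=0 bound=1 product=4
t=8: arr=1 -> substrate=0 bound=2 product=4
t=9: arr=0 -> substrate=0 bound=2 product=4
t=10: arr=3 -> substrate=2 bound=2 product=5

Answer: 5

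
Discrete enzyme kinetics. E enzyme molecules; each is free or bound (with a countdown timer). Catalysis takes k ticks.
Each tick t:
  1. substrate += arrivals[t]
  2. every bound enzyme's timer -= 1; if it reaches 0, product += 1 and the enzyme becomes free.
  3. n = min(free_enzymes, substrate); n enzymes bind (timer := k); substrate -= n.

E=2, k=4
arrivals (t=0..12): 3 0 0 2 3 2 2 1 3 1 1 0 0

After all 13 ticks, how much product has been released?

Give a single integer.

Answer: 6

Derivation:
t=0: arr=3 -> substrate=1 bound=2 product=0
t=1: arr=0 -> substrate=1 bound=2 product=0
t=2: arr=0 -> substrate=1 bound=2 product=0
t=3: arr=2 -> substrate=3 bound=2 product=0
t=4: arr=3 -> substrate=4 bound=2 product=2
t=5: arr=2 -> substrate=6 bound=2 product=2
t=6: arr=2 -> substrate=8 bound=2 product=2
t=7: arr=1 -> substrate=9 bound=2 product=2
t=8: arr=3 -> substrate=10 bound=2 product=4
t=9: arr=1 -> substrate=11 bound=2 product=4
t=10: arr=1 -> substrate=12 bound=2 product=4
t=11: arr=0 -> substrate=12 bound=2 product=4
t=12: arr=0 -> substrate=10 bound=2 product=6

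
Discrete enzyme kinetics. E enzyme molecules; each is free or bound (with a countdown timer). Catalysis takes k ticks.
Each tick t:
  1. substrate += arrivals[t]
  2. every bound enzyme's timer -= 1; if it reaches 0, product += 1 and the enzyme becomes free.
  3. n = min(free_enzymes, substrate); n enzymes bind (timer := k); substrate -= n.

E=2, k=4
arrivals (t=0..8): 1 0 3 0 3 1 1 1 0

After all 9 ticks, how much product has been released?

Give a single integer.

Answer: 3

Derivation:
t=0: arr=1 -> substrate=0 bound=1 product=0
t=1: arr=0 -> substrate=0 bound=1 product=0
t=2: arr=3 -> substrate=2 bound=2 product=0
t=3: arr=0 -> substrate=2 bound=2 product=0
t=4: arr=3 -> substrate=4 bound=2 product=1
t=5: arr=1 -> substrate=5 bound=2 product=1
t=6: arr=1 -> substrate=5 bound=2 product=2
t=7: arr=1 -> substrate=6 bound=2 product=2
t=8: arr=0 -> substrate=5 bound=2 product=3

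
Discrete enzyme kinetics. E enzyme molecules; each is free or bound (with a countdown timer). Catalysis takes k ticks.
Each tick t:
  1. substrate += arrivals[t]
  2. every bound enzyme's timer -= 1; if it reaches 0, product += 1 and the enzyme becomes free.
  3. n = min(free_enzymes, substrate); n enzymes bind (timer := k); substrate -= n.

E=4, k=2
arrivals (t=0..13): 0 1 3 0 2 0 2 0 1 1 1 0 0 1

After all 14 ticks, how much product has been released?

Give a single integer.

Answer: 11

Derivation:
t=0: arr=0 -> substrate=0 bound=0 product=0
t=1: arr=1 -> substrate=0 bound=1 product=0
t=2: arr=3 -> substrate=0 bound=4 product=0
t=3: arr=0 -> substrate=0 bound=3 product=1
t=4: arr=2 -> substrate=0 bound=2 product=4
t=5: arr=0 -> substrate=0 bound=2 product=4
t=6: arr=2 -> substrate=0 bound=2 product=6
t=7: arr=0 -> substrate=0 bound=2 product=6
t=8: arr=1 -> substrate=0 bound=1 product=8
t=9: arr=1 -> substrate=0 bound=2 product=8
t=10: arr=1 -> substrate=0 bound=2 product=9
t=11: arr=0 -> substrate=0 bound=1 product=10
t=12: arr=0 -> substrate=0 bound=0 product=11
t=13: arr=1 -> substrate=0 bound=1 product=11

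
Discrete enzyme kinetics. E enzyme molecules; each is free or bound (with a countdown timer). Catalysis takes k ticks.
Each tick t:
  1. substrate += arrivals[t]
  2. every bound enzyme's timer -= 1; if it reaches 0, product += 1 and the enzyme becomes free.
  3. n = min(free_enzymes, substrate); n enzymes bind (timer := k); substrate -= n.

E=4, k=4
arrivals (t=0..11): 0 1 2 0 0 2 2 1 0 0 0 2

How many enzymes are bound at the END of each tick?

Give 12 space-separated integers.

t=0: arr=0 -> substrate=0 bound=0 product=0
t=1: arr=1 -> substrate=0 bound=1 product=0
t=2: arr=2 -> substrate=0 bound=3 product=0
t=3: arr=0 -> substrate=0 bound=3 product=0
t=4: arr=0 -> substrate=0 bound=3 product=0
t=5: arr=2 -> substrate=0 bound=4 product=1
t=6: arr=2 -> substrate=0 bound=4 product=3
t=7: arr=1 -> substrate=1 bound=4 product=3
t=8: arr=0 -> substrate=1 bound=4 product=3
t=9: arr=0 -> substrate=0 bound=3 product=5
t=10: arr=0 -> substrate=0 bound=1 product=7
t=11: arr=2 -> substrate=0 bound=3 product=7

Answer: 0 1 3 3 3 4 4 4 4 3 1 3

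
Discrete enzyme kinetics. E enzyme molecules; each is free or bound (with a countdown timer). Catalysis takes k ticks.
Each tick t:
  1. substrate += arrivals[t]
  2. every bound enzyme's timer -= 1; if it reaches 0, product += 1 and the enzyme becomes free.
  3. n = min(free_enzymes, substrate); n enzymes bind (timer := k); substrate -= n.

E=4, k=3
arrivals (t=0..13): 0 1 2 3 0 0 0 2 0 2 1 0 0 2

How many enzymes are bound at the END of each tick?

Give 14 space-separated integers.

t=0: arr=0 -> substrate=0 bound=0 product=0
t=1: arr=1 -> substrate=0 bound=1 product=0
t=2: arr=2 -> substrate=0 bound=3 product=0
t=3: arr=3 -> substrate=2 bound=4 product=0
t=4: arr=0 -> substrate=1 bound=4 product=1
t=5: arr=0 -> substrate=0 bound=3 product=3
t=6: arr=0 -> substrate=0 bound=2 product=4
t=7: arr=2 -> substrate=0 bound=3 product=5
t=8: arr=0 -> substrate=0 bound=2 product=6
t=9: arr=2 -> substrate=0 bound=4 product=6
t=10: arr=1 -> substrate=0 bound=3 product=8
t=11: arr=0 -> substrate=0 bound=3 product=8
t=12: arr=0 -> substrate=0 bound=1 product=10
t=13: arr=2 -> substrate=0 bound=2 product=11

Answer: 0 1 3 4 4 3 2 3 2 4 3 3 1 2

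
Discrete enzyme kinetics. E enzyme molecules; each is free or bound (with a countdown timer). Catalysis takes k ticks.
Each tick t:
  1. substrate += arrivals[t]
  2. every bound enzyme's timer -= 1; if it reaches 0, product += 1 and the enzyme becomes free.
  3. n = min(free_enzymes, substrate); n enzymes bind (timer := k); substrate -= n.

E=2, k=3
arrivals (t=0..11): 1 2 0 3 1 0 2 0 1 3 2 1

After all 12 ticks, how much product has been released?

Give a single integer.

t=0: arr=1 -> substrate=0 bound=1 product=0
t=1: arr=2 -> substrate=1 bound=2 product=0
t=2: arr=0 -> substrate=1 bound=2 product=0
t=3: arr=3 -> substrate=3 bound=2 product=1
t=4: arr=1 -> substrate=3 bound=2 product=2
t=5: arr=0 -> substrate=3 bound=2 product=2
t=6: arr=2 -> substrate=4 bound=2 product=3
t=7: arr=0 -> substrate=3 bound=2 product=4
t=8: arr=1 -> substrate=4 bound=2 product=4
t=9: arr=3 -> substrate=6 bound=2 product=5
t=10: arr=2 -> substrate=7 bound=2 product=6
t=11: arr=1 -> substrate=8 bound=2 product=6

Answer: 6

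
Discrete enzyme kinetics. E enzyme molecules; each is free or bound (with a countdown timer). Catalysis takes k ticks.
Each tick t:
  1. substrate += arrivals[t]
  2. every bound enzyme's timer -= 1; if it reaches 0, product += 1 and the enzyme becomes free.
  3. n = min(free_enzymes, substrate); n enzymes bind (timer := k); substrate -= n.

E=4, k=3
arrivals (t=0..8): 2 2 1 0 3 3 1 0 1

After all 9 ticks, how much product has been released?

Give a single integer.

Answer: 8

Derivation:
t=0: arr=2 -> substrate=0 bound=2 product=0
t=1: arr=2 -> substrate=0 bound=4 product=0
t=2: arr=1 -> substrate=1 bound=4 product=0
t=3: arr=0 -> substrate=0 bound=3 product=2
t=4: arr=3 -> substrate=0 bound=4 product=4
t=5: arr=3 -> substrate=3 bound=4 product=4
t=6: arr=1 -> substrate=3 bound=4 product=5
t=7: arr=0 -> substrate=0 bound=4 product=8
t=8: arr=1 -> substrate=1 bound=4 product=8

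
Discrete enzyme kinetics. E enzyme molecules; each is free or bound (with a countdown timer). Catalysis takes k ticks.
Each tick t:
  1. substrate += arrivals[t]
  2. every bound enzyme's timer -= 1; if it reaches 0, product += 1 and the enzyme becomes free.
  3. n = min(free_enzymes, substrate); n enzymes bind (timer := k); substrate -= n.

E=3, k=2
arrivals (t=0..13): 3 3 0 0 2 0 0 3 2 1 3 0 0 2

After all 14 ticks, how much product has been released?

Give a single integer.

t=0: arr=3 -> substrate=0 bound=3 product=0
t=1: arr=3 -> substrate=3 bound=3 product=0
t=2: arr=0 -> substrate=0 bound=3 product=3
t=3: arr=0 -> substrate=0 bound=3 product=3
t=4: arr=2 -> substrate=0 bound=2 product=6
t=5: arr=0 -> substrate=0 bound=2 product=6
t=6: arr=0 -> substrate=0 bound=0 product=8
t=7: arr=3 -> substrate=0 bound=3 product=8
t=8: arr=2 -> substrate=2 bound=3 product=8
t=9: arr=1 -> substrate=0 bound=3 product=11
t=10: arr=3 -> substrate=3 bound=3 product=11
t=11: arr=0 -> substrate=0 bound=3 product=14
t=12: arr=0 -> substrate=0 bound=3 product=14
t=13: arr=2 -> substrate=0 bound=2 product=17

Answer: 17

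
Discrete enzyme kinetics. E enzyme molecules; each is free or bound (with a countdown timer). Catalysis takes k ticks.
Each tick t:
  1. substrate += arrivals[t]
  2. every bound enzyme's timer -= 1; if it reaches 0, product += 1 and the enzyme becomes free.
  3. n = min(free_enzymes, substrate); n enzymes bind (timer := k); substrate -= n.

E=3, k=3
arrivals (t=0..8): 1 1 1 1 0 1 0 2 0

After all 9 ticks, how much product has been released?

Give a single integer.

Answer: 5

Derivation:
t=0: arr=1 -> substrate=0 bound=1 product=0
t=1: arr=1 -> substrate=0 bound=2 product=0
t=2: arr=1 -> substrate=0 bound=3 product=0
t=3: arr=1 -> substrate=0 bound=3 product=1
t=4: arr=0 -> substrate=0 bound=2 product=2
t=5: arr=1 -> substrate=0 bound=2 product=3
t=6: arr=0 -> substrate=0 bound=1 product=4
t=7: arr=2 -> substrate=0 bound=3 product=4
t=8: arr=0 -> substrate=0 bound=2 product=5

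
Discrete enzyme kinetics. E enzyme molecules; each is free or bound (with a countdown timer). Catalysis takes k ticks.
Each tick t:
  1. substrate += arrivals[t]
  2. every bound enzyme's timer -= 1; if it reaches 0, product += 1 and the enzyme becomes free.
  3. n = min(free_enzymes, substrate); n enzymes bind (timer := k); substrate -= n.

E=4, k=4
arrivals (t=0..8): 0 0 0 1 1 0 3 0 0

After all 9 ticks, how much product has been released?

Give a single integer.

Answer: 2

Derivation:
t=0: arr=0 -> substrate=0 bound=0 product=0
t=1: arr=0 -> substrate=0 bound=0 product=0
t=2: arr=0 -> substrate=0 bound=0 product=0
t=3: arr=1 -> substrate=0 bound=1 product=0
t=4: arr=1 -> substrate=0 bound=2 product=0
t=5: arr=0 -> substrate=0 bound=2 product=0
t=6: arr=3 -> substrate=1 bound=4 product=0
t=7: arr=0 -> substrate=0 bound=4 product=1
t=8: arr=0 -> substrate=0 bound=3 product=2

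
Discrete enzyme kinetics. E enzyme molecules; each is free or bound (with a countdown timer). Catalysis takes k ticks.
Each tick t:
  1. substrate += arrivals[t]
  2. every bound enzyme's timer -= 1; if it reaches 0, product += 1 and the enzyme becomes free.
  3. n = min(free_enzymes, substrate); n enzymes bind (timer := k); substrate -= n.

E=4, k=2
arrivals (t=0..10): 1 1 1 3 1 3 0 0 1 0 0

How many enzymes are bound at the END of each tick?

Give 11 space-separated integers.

Answer: 1 2 2 4 4 4 3 0 1 1 0

Derivation:
t=0: arr=1 -> substrate=0 bound=1 product=0
t=1: arr=1 -> substrate=0 bound=2 product=0
t=2: arr=1 -> substrate=0 bound=2 product=1
t=3: arr=3 -> substrate=0 bound=4 product=2
t=4: arr=1 -> substrate=0 bound=4 product=3
t=5: arr=3 -> substrate=0 bound=4 product=6
t=6: arr=0 -> substrate=0 bound=3 product=7
t=7: arr=0 -> substrate=0 bound=0 product=10
t=8: arr=1 -> substrate=0 bound=1 product=10
t=9: arr=0 -> substrate=0 bound=1 product=10
t=10: arr=0 -> substrate=0 bound=0 product=11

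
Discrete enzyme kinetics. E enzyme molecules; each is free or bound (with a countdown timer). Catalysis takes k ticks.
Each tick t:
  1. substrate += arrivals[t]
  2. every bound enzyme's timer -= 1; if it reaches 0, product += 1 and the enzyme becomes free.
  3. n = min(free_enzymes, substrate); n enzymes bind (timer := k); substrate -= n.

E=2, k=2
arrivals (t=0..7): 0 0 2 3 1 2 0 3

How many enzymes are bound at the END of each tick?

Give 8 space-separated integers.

Answer: 0 0 2 2 2 2 2 2

Derivation:
t=0: arr=0 -> substrate=0 bound=0 product=0
t=1: arr=0 -> substrate=0 bound=0 product=0
t=2: arr=2 -> substrate=0 bound=2 product=0
t=3: arr=3 -> substrate=3 bound=2 product=0
t=4: arr=1 -> substrate=2 bound=2 product=2
t=5: arr=2 -> substrate=4 bound=2 product=2
t=6: arr=0 -> substrate=2 bound=2 product=4
t=7: arr=3 -> substrate=5 bound=2 product=4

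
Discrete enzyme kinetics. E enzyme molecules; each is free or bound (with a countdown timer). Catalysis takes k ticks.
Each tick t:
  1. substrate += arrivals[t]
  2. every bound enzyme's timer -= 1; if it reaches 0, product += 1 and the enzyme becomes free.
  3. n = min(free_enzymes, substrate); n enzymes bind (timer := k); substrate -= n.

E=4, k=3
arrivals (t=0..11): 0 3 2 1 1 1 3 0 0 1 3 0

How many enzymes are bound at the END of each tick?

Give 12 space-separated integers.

t=0: arr=0 -> substrate=0 bound=0 product=0
t=1: arr=3 -> substrate=0 bound=3 product=0
t=2: arr=2 -> substrate=1 bound=4 product=0
t=3: arr=1 -> substrate=2 bound=4 product=0
t=4: arr=1 -> substrate=0 bound=4 product=3
t=5: arr=1 -> substrate=0 bound=4 product=4
t=6: arr=3 -> substrate=3 bound=4 product=4
t=7: arr=0 -> substrate=0 bound=4 product=7
t=8: arr=0 -> substrate=0 bound=3 product=8
t=9: arr=1 -> substrate=0 bound=4 product=8
t=10: arr=3 -> substrate=0 bound=4 product=11
t=11: arr=0 -> substrate=0 bound=4 product=11

Answer: 0 3 4 4 4 4 4 4 3 4 4 4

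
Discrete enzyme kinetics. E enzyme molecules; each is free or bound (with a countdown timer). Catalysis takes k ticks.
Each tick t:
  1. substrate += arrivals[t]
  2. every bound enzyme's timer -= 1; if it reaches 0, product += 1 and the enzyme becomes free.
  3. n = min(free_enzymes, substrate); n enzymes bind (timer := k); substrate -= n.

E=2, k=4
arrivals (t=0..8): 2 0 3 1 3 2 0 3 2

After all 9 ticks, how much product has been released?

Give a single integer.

t=0: arr=2 -> substrate=0 bound=2 product=0
t=1: arr=0 -> substrate=0 bound=2 product=0
t=2: arr=3 -> substrate=3 bound=2 product=0
t=3: arr=1 -> substrate=4 bound=2 product=0
t=4: arr=3 -> substrate=5 bound=2 product=2
t=5: arr=2 -> substrate=7 bound=2 product=2
t=6: arr=0 -> substrate=7 bound=2 product=2
t=7: arr=3 -> substrate=10 bound=2 product=2
t=8: arr=2 -> substrate=10 bound=2 product=4

Answer: 4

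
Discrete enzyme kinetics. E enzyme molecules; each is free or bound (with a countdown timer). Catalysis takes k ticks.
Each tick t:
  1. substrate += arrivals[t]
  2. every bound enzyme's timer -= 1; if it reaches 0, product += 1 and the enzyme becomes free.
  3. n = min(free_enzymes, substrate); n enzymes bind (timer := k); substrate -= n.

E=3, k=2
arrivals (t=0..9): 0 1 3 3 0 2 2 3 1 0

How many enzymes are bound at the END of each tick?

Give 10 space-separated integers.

Answer: 0 1 3 3 3 3 3 3 3 3

Derivation:
t=0: arr=0 -> substrate=0 bound=0 product=0
t=1: arr=1 -> substrate=0 bound=1 product=0
t=2: arr=3 -> substrate=1 bound=3 product=0
t=3: arr=3 -> substrate=3 bound=3 product=1
t=4: arr=0 -> substrate=1 bound=3 product=3
t=5: arr=2 -> substrate=2 bound=3 product=4
t=6: arr=2 -> substrate=2 bound=3 product=6
t=7: arr=3 -> substrate=4 bound=3 product=7
t=8: arr=1 -> substrate=3 bound=3 product=9
t=9: arr=0 -> substrate=2 bound=3 product=10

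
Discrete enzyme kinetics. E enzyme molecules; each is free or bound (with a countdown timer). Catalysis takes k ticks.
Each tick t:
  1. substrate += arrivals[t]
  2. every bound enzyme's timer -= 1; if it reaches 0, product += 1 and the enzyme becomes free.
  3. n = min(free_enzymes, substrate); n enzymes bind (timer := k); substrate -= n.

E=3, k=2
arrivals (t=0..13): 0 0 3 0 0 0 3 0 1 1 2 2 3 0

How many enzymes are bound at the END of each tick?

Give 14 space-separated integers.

t=0: arr=0 -> substrate=0 bound=0 product=0
t=1: arr=0 -> substrate=0 bound=0 product=0
t=2: arr=3 -> substrate=0 bound=3 product=0
t=3: arr=0 -> substrate=0 bound=3 product=0
t=4: arr=0 -> substrate=0 bound=0 product=3
t=5: arr=0 -> substrate=0 bound=0 product=3
t=6: arr=3 -> substrate=0 bound=3 product=3
t=7: arr=0 -> substrate=0 bound=3 product=3
t=8: arr=1 -> substrate=0 bound=1 product=6
t=9: arr=1 -> substrate=0 bound=2 product=6
t=10: arr=2 -> substrate=0 bound=3 product=7
t=11: arr=2 -> substrate=1 bound=3 product=8
t=12: arr=3 -> substrate=2 bound=3 product=10
t=13: arr=0 -> substrate=1 bound=3 product=11

Answer: 0 0 3 3 0 0 3 3 1 2 3 3 3 3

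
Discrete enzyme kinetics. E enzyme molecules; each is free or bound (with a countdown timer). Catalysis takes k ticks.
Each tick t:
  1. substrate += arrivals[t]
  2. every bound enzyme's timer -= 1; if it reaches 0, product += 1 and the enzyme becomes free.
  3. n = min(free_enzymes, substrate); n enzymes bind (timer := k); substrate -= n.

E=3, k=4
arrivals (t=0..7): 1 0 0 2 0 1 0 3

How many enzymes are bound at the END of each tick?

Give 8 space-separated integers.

t=0: arr=1 -> substrate=0 bound=1 product=0
t=1: arr=0 -> substrate=0 bound=1 product=0
t=2: arr=0 -> substrate=0 bound=1 product=0
t=3: arr=2 -> substrate=0 bound=3 product=0
t=4: arr=0 -> substrate=0 bound=2 product=1
t=5: arr=1 -> substrate=0 bound=3 product=1
t=6: arr=0 -> substrate=0 bound=3 product=1
t=7: arr=3 -> substrate=1 bound=3 product=3

Answer: 1 1 1 3 2 3 3 3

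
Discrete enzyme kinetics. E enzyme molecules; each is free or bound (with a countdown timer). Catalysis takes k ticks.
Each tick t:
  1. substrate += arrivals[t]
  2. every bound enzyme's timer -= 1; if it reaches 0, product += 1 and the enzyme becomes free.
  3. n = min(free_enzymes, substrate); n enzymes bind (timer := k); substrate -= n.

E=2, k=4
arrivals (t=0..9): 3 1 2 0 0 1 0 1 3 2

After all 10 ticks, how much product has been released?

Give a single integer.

t=0: arr=3 -> substrate=1 bound=2 product=0
t=1: arr=1 -> substrate=2 bound=2 product=0
t=2: arr=2 -> substrate=4 bound=2 product=0
t=3: arr=0 -> substrate=4 bound=2 product=0
t=4: arr=0 -> substrate=2 bound=2 product=2
t=5: arr=1 -> substrate=3 bound=2 product=2
t=6: arr=0 -> substrate=3 bound=2 product=2
t=7: arr=1 -> substrate=4 bound=2 product=2
t=8: arr=3 -> substrate=5 bound=2 product=4
t=9: arr=2 -> substrate=7 bound=2 product=4

Answer: 4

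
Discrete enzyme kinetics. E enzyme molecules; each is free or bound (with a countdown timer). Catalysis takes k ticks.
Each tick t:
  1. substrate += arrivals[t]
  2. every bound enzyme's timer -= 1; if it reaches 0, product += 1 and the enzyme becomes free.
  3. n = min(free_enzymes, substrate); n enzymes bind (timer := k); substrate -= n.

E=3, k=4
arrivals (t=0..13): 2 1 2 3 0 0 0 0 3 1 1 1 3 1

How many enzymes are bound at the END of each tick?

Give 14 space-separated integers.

t=0: arr=2 -> substrate=0 bound=2 product=0
t=1: arr=1 -> substrate=0 bound=3 product=0
t=2: arr=2 -> substrate=2 bound=3 product=0
t=3: arr=3 -> substrate=5 bound=3 product=0
t=4: arr=0 -> substrate=3 bound=3 product=2
t=5: arr=0 -> substrate=2 bound=3 product=3
t=6: arr=0 -> substrate=2 bound=3 product=3
t=7: arr=0 -> substrate=2 bound=3 product=3
t=8: arr=3 -> substrate=3 bound=3 product=5
t=9: arr=1 -> substrate=3 bound=3 product=6
t=10: arr=1 -> substrate=4 bound=3 product=6
t=11: arr=1 -> substrate=5 bound=3 product=6
t=12: arr=3 -> substrate=6 bound=3 product=8
t=13: arr=1 -> substrate=6 bound=3 product=9

Answer: 2 3 3 3 3 3 3 3 3 3 3 3 3 3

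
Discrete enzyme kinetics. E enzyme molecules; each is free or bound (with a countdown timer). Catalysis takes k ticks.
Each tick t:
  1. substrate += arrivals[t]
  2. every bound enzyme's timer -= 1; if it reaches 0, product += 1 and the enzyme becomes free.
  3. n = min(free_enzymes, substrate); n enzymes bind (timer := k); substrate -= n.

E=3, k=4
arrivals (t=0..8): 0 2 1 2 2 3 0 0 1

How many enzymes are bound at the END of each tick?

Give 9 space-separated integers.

t=0: arr=0 -> substrate=0 bound=0 product=0
t=1: arr=2 -> substrate=0 bound=2 product=0
t=2: arr=1 -> substrate=0 bound=3 product=0
t=3: arr=2 -> substrate=2 bound=3 product=0
t=4: arr=2 -> substrate=4 bound=3 product=0
t=5: arr=3 -> substrate=5 bound=3 product=2
t=6: arr=0 -> substrate=4 bound=3 product=3
t=7: arr=0 -> substrate=4 bound=3 product=3
t=8: arr=1 -> substrate=5 bound=3 product=3

Answer: 0 2 3 3 3 3 3 3 3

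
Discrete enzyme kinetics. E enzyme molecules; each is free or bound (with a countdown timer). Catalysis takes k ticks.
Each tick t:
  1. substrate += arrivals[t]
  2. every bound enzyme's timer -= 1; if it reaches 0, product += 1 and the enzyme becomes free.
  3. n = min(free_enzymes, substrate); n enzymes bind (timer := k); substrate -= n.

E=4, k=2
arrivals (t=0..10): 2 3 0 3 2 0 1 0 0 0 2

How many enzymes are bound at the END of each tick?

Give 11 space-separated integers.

t=0: arr=2 -> substrate=0 bound=2 product=0
t=1: arr=3 -> substrate=1 bound=4 product=0
t=2: arr=0 -> substrate=0 bound=3 product=2
t=3: arr=3 -> substrate=0 bound=4 product=4
t=4: arr=2 -> substrate=1 bound=4 product=5
t=5: arr=0 -> substrate=0 bound=2 product=8
t=6: arr=1 -> substrate=0 bound=2 product=9
t=7: arr=0 -> substrate=0 bound=1 product=10
t=8: arr=0 -> substrate=0 bound=0 product=11
t=9: arr=0 -> substrate=0 bound=0 product=11
t=10: arr=2 -> substrate=0 bound=2 product=11

Answer: 2 4 3 4 4 2 2 1 0 0 2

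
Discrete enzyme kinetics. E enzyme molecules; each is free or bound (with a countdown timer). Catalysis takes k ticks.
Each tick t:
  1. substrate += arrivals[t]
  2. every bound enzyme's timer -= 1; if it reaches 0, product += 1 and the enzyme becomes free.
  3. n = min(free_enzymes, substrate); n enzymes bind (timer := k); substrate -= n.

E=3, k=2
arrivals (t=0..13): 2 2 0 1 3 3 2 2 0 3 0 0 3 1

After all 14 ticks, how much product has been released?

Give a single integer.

Answer: 17

Derivation:
t=0: arr=2 -> substrate=0 bound=2 product=0
t=1: arr=2 -> substrate=1 bound=3 product=0
t=2: arr=0 -> substrate=0 bound=2 product=2
t=3: arr=1 -> substrate=0 bound=2 product=3
t=4: arr=3 -> substrate=1 bound=3 product=4
t=5: arr=3 -> substrate=3 bound=3 product=5
t=6: arr=2 -> substrate=3 bound=3 product=7
t=7: arr=2 -> substrate=4 bound=3 product=8
t=8: arr=0 -> substrate=2 bound=3 product=10
t=9: arr=3 -> substrate=4 bound=3 product=11
t=10: arr=0 -> substrate=2 bound=3 product=13
t=11: arr=0 -> substrate=1 bound=3 product=14
t=12: arr=3 -> substrate=2 bound=3 product=16
t=13: arr=1 -> substrate=2 bound=3 product=17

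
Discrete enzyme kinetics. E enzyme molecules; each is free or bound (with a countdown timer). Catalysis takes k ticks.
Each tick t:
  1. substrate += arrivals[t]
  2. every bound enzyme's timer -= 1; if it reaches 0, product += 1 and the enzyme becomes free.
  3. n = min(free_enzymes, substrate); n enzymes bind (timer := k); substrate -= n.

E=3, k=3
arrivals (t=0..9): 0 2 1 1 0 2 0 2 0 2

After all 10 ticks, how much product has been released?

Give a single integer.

t=0: arr=0 -> substrate=0 bound=0 product=0
t=1: arr=2 -> substrate=0 bound=2 product=0
t=2: arr=1 -> substrate=0 bound=3 product=0
t=3: arr=1 -> substrate=1 bound=3 product=0
t=4: arr=0 -> substrate=0 bound=2 product=2
t=5: arr=2 -> substrate=0 bound=3 product=3
t=6: arr=0 -> substrate=0 bound=3 product=3
t=7: arr=2 -> substrate=1 bound=3 product=4
t=8: arr=0 -> substrate=0 bound=2 product=6
t=9: arr=2 -> substrate=1 bound=3 product=6

Answer: 6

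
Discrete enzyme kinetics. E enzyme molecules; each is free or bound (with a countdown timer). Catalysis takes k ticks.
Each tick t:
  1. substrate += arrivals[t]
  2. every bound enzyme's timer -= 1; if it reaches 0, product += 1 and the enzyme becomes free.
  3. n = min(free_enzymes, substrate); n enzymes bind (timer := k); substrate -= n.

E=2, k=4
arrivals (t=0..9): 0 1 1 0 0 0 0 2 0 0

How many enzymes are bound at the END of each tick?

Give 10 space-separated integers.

t=0: arr=0 -> substrate=0 bound=0 product=0
t=1: arr=1 -> substrate=0 bound=1 product=0
t=2: arr=1 -> substrate=0 bound=2 product=0
t=3: arr=0 -> substrate=0 bound=2 product=0
t=4: arr=0 -> substrate=0 bound=2 product=0
t=5: arr=0 -> substrate=0 bound=1 product=1
t=6: arr=0 -> substrate=0 bound=0 product=2
t=7: arr=2 -> substrate=0 bound=2 product=2
t=8: arr=0 -> substrate=0 bound=2 product=2
t=9: arr=0 -> substrate=0 bound=2 product=2

Answer: 0 1 2 2 2 1 0 2 2 2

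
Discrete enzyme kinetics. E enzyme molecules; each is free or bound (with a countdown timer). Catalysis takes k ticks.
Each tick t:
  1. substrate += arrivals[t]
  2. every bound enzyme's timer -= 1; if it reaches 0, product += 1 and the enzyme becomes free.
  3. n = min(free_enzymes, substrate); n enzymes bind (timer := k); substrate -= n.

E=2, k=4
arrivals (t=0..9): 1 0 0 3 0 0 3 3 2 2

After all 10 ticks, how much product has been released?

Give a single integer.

t=0: arr=1 -> substrate=0 bound=1 product=0
t=1: arr=0 -> substrate=0 bound=1 product=0
t=2: arr=0 -> substrate=0 bound=1 product=0
t=3: arr=3 -> substrate=2 bound=2 product=0
t=4: arr=0 -> substrate=1 bound=2 product=1
t=5: arr=0 -> substrate=1 bound=2 product=1
t=6: arr=3 -> substrate=4 bound=2 product=1
t=7: arr=3 -> substrate=6 bound=2 product=2
t=8: arr=2 -> substrate=7 bound=2 product=3
t=9: arr=2 -> substrate=9 bound=2 product=3

Answer: 3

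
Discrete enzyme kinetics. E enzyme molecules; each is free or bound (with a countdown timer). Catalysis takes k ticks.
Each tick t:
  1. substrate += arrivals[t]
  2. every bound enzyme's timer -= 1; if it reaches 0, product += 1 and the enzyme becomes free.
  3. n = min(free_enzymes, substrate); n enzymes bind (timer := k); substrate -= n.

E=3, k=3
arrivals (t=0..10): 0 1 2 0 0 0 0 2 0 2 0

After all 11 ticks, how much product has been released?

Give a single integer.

Answer: 5

Derivation:
t=0: arr=0 -> substrate=0 bound=0 product=0
t=1: arr=1 -> substrate=0 bound=1 product=0
t=2: arr=2 -> substrate=0 bound=3 product=0
t=3: arr=0 -> substrate=0 bound=3 product=0
t=4: arr=0 -> substrate=0 bound=2 product=1
t=5: arr=0 -> substrate=0 bound=0 product=3
t=6: arr=0 -> substrate=0 bound=0 product=3
t=7: arr=2 -> substrate=0 bound=2 product=3
t=8: arr=0 -> substrate=0 bound=2 product=3
t=9: arr=2 -> substrate=1 bound=3 product=3
t=10: arr=0 -> substrate=0 bound=2 product=5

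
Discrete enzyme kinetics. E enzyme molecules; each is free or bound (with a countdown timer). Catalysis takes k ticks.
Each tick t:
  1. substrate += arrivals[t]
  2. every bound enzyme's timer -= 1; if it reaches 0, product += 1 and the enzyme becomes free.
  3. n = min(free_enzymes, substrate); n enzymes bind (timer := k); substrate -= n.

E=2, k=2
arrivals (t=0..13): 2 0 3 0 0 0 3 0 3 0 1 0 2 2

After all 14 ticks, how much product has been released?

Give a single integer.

Answer: 11

Derivation:
t=0: arr=2 -> substrate=0 bound=2 product=0
t=1: arr=0 -> substrate=0 bound=2 product=0
t=2: arr=3 -> substrate=1 bound=2 product=2
t=3: arr=0 -> substrate=1 bound=2 product=2
t=4: arr=0 -> substrate=0 bound=1 product=4
t=5: arr=0 -> substrate=0 bound=1 product=4
t=6: arr=3 -> substrate=1 bound=2 product=5
t=7: arr=0 -> substrate=1 bound=2 product=5
t=8: arr=3 -> substrate=2 bound=2 product=7
t=9: arr=0 -> substrate=2 bound=2 product=7
t=10: arr=1 -> substrate=1 bound=2 product=9
t=11: arr=0 -> substrate=1 bound=2 product=9
t=12: arr=2 -> substrate=1 bound=2 product=11
t=13: arr=2 -> substrate=3 bound=2 product=11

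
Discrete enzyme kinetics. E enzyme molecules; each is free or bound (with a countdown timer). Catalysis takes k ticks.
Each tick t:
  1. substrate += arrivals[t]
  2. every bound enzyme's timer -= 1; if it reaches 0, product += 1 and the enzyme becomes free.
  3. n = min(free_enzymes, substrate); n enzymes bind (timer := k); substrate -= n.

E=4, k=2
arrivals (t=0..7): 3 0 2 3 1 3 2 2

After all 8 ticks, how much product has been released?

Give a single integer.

Answer: 11

Derivation:
t=0: arr=3 -> substrate=0 bound=3 product=0
t=1: arr=0 -> substrate=0 bound=3 product=0
t=2: arr=2 -> substrate=0 bound=2 product=3
t=3: arr=3 -> substrate=1 bound=4 product=3
t=4: arr=1 -> substrate=0 bound=4 product=5
t=5: arr=3 -> substrate=1 bound=4 product=7
t=6: arr=2 -> substrate=1 bound=4 product=9
t=7: arr=2 -> substrate=1 bound=4 product=11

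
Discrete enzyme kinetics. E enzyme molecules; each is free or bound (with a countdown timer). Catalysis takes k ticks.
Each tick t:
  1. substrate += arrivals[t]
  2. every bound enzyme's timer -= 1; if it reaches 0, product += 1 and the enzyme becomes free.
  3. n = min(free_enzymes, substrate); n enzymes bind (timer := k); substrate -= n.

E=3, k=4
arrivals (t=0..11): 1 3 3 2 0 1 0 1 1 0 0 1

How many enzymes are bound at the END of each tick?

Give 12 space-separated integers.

Answer: 1 3 3 3 3 3 3 3 3 3 3 3

Derivation:
t=0: arr=1 -> substrate=0 bound=1 product=0
t=1: arr=3 -> substrate=1 bound=3 product=0
t=2: arr=3 -> substrate=4 bound=3 product=0
t=3: arr=2 -> substrate=6 bound=3 product=0
t=4: arr=0 -> substrate=5 bound=3 product=1
t=5: arr=1 -> substrate=4 bound=3 product=3
t=6: arr=0 -> substrate=4 bound=3 product=3
t=7: arr=1 -> substrate=5 bound=3 product=3
t=8: arr=1 -> substrate=5 bound=3 product=4
t=9: arr=0 -> substrate=3 bound=3 product=6
t=10: arr=0 -> substrate=3 bound=3 product=6
t=11: arr=1 -> substrate=4 bound=3 product=6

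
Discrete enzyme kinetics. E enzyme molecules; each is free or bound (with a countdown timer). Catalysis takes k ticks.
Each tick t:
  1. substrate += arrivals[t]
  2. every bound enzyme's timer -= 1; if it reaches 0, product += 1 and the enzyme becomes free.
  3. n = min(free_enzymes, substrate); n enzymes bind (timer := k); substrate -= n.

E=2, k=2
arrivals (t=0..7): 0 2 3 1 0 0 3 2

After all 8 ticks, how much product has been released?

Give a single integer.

Answer: 6

Derivation:
t=0: arr=0 -> substrate=0 bound=0 product=0
t=1: arr=2 -> substrate=0 bound=2 product=0
t=2: arr=3 -> substrate=3 bound=2 product=0
t=3: arr=1 -> substrate=2 bound=2 product=2
t=4: arr=0 -> substrate=2 bound=2 product=2
t=5: arr=0 -> substrate=0 bound=2 product=4
t=6: arr=3 -> substrate=3 bound=2 product=4
t=7: arr=2 -> substrate=3 bound=2 product=6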